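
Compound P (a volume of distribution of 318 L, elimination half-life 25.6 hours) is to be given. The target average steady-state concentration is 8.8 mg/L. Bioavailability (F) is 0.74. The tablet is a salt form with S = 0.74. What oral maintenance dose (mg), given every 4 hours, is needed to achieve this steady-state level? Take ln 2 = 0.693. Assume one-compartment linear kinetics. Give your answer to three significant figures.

553 mg

k = 0.693/25.6 = 0.02707 h⁻¹, so CL = k·Vd = 0.02707 × 318.0 = 8.608 L/h
D = CL × Css × τ / F / S = 8.608 × 8.8 × 4 / 0.74 / 0.74 = 553.3 mg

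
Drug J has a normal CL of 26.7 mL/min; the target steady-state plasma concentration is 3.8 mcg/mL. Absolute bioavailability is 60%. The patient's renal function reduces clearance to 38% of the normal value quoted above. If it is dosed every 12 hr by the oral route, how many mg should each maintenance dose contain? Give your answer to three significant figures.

CL = 26.7 mL/min × 60/1000 = 1.602 L/h
Patient clearance = 0.38 × 1.602 = 0.6088 L/h
D = CL × Css × τ / F = 0.6088 × 3.8 × 12 / 0.6 = 46.27 mg

46.3 mg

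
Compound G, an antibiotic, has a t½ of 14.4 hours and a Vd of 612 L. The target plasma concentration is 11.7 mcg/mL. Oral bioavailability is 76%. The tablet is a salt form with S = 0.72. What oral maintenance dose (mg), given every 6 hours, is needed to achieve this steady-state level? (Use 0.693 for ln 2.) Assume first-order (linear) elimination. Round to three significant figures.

CL = ln 2 · Vd / t½ = 0.693 × 612.0 / 14.4 = 29.45 L/h
D = CL × Css × τ / F / S = 29.45 × 11.7 × 6 / 0.76 / 0.72 = 3778 mg

3780 mg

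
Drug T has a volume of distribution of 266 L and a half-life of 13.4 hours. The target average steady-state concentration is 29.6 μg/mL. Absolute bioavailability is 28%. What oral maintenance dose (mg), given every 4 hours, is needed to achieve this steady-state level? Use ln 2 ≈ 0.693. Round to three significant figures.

CL = ln 2 · Vd / t½ = 0.693 × 266.0 / 13.4 = 13.76 L/h
D = CL × Css × τ / F = 13.76 × 29.6 × 4 / 0.28 = 5819 mg

5820 mg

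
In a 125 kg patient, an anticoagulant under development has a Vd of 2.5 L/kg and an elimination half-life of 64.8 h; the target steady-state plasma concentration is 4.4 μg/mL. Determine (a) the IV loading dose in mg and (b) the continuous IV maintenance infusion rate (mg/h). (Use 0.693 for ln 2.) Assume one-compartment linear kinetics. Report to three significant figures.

Vd(total) = 125 kg × 2.5 L/kg = 312.5 L
LD = Vd × C = 312.5 × 4.4 = 1375 mg
CL = 0.693 × Vd / t½ = 0.693 × 312.5 / 64.8 = 3.342 L/h
Infusion rate = CL × Css = 3.342 × 4.4 = 14.70 mg/h

(a) 1380 mg; (b) 14.7 mg/h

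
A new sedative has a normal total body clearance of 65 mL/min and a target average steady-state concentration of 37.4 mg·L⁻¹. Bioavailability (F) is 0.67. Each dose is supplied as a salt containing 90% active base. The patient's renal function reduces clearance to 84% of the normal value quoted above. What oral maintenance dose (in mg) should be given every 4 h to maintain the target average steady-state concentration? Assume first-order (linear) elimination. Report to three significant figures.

CL = 65 mL/min = 65 × 0.06 = 3.900 L/h
Patient clearance = 0.84 × 3.900 = 3.276 L/h
At steady state, dose per interval replaces the amount cleared in that interval: F·S·D/τ = CL·Css.
D = CL × Css × τ / F / S = 3.276 × 37.4 × 4 / 0.67 / 0.9 = 812.8 mg

813 mg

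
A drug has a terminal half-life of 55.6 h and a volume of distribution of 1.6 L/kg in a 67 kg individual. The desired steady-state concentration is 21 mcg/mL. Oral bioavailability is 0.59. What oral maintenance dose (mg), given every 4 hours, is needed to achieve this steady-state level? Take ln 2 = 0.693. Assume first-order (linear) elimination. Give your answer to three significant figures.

Total Vd = 1.6 × 67 = 107.2 L
k = 0.693/55.6 = 0.01246 h⁻¹, so CL = k·Vd = 0.01246 × 107.2 = 1.336 L/h
D = CL × Css × τ / F = 1.336 × 21 × 4 / 0.59 = 190.2 mg

190 mg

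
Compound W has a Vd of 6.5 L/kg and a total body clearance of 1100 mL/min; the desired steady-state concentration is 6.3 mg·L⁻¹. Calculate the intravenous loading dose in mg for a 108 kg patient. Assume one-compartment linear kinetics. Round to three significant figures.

4420 mg

Total Vd = 6.5 × 108 = 702.0 L
The loading dose fills Vd to the target concentration.
LD = Vd × C = 702.0 × 6.300 = 4423 mg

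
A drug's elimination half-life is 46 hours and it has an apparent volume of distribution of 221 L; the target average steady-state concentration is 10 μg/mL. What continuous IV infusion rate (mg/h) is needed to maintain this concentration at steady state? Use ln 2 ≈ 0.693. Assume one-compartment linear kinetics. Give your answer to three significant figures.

CL = ln 2 · Vd / t½ = 0.693 × 221.0 / 46 = 3.329 L/h
Infusion rate = CL × Css = 3.329 × 10 = 33.29 mg/h

33.3 mg/h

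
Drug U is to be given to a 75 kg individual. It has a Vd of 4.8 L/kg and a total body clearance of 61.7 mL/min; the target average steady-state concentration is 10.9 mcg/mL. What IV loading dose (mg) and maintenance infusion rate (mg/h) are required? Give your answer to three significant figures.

Total Vd = 4.8 × 75 = 360.0 L
Loading: fill Vd to C_target → 360.0 L × 10.9 mg/L = 3924 mg
Convert clearance: 61.7 mL/min × 60 min/h ÷ 1000 mL/L = 3.702 L/h
Maintenance infusion rate = CL × Css = 3.702 × 10.9 = 40.35 mg/h

(a) 3920 mg; (b) 40.4 mg/h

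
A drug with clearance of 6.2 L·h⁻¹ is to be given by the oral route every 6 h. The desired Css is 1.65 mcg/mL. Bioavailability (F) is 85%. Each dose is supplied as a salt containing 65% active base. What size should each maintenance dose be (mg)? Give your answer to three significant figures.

D = CL × Css × τ / F / S = 6.200 × 1.65 × 6 / 0.85 / 0.65 = 111.1 mg

111 mg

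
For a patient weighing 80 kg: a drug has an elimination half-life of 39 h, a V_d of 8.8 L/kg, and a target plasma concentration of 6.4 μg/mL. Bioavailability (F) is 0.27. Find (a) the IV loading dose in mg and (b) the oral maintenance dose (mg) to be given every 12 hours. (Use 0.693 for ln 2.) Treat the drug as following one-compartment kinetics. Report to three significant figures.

(a) 4510 mg; (b) 3560 mg

Vd(total) = 80 kg × 8.8 L/kg = 704.0 L
LD = Vd × C = 704.0 × 6.4 = 4506 mg
CL = 0.693 × Vd / t½ = 0.693 × 704.0 / 39 = 12.51 L/h
D = CL × Css × τ / F = 12.51 × 6.4 × 12 / 0.27 = 3558 mg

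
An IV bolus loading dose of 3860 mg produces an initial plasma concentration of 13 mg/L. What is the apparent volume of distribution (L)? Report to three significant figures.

Immediately after an IV bolus, C₀ = Dose / Vd, so Vd = Dose / C₀.
Vd = 3860 / 13 = 296.9 L

297 L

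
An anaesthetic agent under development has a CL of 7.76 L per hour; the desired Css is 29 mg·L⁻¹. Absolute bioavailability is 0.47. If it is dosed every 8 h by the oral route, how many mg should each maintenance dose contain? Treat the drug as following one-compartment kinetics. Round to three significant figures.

3830 mg

At steady state, dose per interval replaces the amount cleared in that interval: F·D/τ = CL·Css.
D = CL × Css × τ / F = 7.760 × 29 × 8 / 0.47 = 3830 mg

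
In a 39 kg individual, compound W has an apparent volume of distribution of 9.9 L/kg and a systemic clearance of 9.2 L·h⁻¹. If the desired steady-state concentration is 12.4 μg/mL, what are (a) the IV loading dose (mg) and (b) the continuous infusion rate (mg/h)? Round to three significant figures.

(a) 4790 mg; (b) 114 mg/h

Total Vd = 9.9 × 39 = 386.1 L
Loading: fill Vd to C_target → 386.1 L × 12.4 mg/L = 4788 mg
Infusion rate = 9.200 L/h × 12.4 mg/L = 114.1 mg/h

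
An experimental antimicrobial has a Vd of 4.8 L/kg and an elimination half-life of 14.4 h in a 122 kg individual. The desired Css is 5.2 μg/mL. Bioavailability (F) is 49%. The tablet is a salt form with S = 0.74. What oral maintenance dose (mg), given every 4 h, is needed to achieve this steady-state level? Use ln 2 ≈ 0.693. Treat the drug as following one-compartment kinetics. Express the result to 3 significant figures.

1620 mg

Total Vd = 4.8 × 122 = 585.6 L
CL = 0.693 × Vd / t½ = 0.693 × 585.6 / 14.4 = 28.18 L/h
D = CL × Css × τ / F / S = 28.18 × 5.2 × 4 / 0.49 / 0.74 = 1617 mg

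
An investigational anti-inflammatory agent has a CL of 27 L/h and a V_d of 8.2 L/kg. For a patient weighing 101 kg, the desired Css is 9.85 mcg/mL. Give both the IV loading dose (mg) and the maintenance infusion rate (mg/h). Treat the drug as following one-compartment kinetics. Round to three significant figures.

Vd = 8.2 L/kg × 101 kg = 828.2 L
Loading: fill Vd to C_target → 828.2 L × 9.85 mg/L = 8158 mg
Infusion rate = 27.00 L/h × 9.85 mg/L = 266.0 mg/h

(a) 8160 mg; (b) 266 mg/h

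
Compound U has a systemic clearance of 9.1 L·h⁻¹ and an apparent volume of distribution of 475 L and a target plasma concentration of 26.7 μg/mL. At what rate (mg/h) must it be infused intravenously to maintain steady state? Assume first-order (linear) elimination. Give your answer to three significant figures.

R₀ = 9.100 × 26.7 = 243.0 mg/h

243 mg/h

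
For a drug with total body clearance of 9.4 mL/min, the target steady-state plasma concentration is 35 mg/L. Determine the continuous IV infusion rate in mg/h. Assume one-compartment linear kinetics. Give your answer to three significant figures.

19.7 mg/h

CL = 9.4 mL/min = 9.4 × 0.06 = 0.5640 L/h
Rate = CL × Css = 0.5640 × 35 = 19.74 mg/h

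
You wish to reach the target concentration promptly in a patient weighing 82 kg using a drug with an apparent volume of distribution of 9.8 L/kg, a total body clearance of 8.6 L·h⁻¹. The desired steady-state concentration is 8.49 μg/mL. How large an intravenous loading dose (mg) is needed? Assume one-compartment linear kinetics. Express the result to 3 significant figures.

Vd = 9.8 L/kg × 82 kg = 803.6 L
LD = Vd × C = 803.6 × 8.490 = 6823 mg

6820 mg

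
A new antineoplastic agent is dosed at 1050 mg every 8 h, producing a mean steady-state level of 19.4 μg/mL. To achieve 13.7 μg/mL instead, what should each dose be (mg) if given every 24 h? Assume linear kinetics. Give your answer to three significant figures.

2220 mg

With linear kinetics, Css is proportional to dose rate (D/τ) at fixed clearance.
D₂ = D₁ × (Css,target / Css,current) × (τ₂/τ₁) = 1050 × (13.7/19.4) × (24/8) = 2224 mg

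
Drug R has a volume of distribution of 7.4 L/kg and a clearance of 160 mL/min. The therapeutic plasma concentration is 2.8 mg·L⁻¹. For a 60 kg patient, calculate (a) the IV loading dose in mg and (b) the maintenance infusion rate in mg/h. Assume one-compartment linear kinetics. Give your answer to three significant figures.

Vd(total) = 60 kg × 7.4 L/kg = 444.0 L
Loading: fill Vd to C_target → 444.0 L × 2.8 mg/L = 1243 mg
Convert clearance: 160 mL/min × 60 min/h ÷ 1000 mL/L = 9.600 L/h
Infusion rate = 9.600 L/h × 2.8 mg/L = 26.88 mg/h

(a) 1240 mg; (b) 26.9 mg/h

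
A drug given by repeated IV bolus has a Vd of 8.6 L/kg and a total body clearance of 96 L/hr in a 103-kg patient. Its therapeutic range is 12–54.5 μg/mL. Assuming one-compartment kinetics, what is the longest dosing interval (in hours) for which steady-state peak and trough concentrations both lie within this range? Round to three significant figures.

Total Vd = 8.6 × 103 = 885.8 L
k = CL / Vd = 96.00 / 885.8 = 0.1084 h⁻¹
Between IV bolus doses, concentration decays as C = C₀·e^(−kτ), so C_peak/C_trough = e^(kτ).
τ_max = ln(C_peak/C_trough) / k = ln(54.5/12) / 0.1084 = 1.513 / 0.1084 = 13.96 h

14.0 h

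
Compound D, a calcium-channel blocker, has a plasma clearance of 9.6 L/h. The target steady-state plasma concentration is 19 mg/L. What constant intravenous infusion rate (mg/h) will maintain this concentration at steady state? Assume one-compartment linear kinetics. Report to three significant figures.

182 mg/h

Rate = CL × Css = 9.600 × 19 = 182.4 mg/h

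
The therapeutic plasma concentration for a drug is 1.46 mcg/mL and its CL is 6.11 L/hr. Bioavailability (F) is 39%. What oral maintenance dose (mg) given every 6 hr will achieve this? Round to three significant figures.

137 mg

D = CL × Css × τ / F = 6.110 × 1.46 × 6 / 0.39 = 137.2 mg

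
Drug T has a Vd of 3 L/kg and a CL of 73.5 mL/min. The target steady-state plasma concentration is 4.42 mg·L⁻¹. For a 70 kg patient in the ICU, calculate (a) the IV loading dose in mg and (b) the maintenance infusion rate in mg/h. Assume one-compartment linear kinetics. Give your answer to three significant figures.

Vd(total) = 70 kg × 3 L/kg = 210.0 L
Loading dose = Vd × C = 210.0 × 4.42 = 928.2 mg
CL = 73.5 mL/min = 73.5 × 0.06 = 4.410 L/h
Maintenance infusion rate = CL × Css = 4.410 × 4.42 = 19.49 mg/h

(a) 928 mg; (b) 19.5 mg/h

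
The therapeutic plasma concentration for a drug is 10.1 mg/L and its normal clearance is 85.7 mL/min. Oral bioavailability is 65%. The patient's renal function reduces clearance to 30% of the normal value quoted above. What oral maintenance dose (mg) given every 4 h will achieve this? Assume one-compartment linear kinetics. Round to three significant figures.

95.9 mg

CL = 85.7 mL/min × 60/1000 = 5.142 L/h
Patient clearance = 0.3 × 5.142 = 1.543 L/h
D = CL × Css × τ / F = 1.543 × 10.1 × 4 / 0.65 = 95.90 mg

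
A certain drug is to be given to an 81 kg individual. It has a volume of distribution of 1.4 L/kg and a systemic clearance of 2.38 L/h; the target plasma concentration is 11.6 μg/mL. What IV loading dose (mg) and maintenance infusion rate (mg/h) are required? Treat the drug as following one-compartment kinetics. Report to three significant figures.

Total Vd = 1.4 × 81 = 113.4 L
Loading dose = Vd × C = 113.4 × 11.6 = 1315 mg
Maintenance infusion rate = CL × Css = 2.380 × 11.6 = 27.61 mg/h

(a) 1320 mg; (b) 27.6 mg/h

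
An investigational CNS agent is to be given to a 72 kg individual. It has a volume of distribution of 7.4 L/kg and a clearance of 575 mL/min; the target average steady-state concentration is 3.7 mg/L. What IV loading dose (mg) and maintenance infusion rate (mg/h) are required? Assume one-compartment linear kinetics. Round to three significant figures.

(a) 1970 mg; (b) 128 mg/h

Vd = 7.4 L/kg × 72 kg = 532.8 L
Loading dose = Vd × C = 532.8 × 3.7 = 1971 mg
CL = 575 mL/min = 575 × 0.06 = 34.50 L/h
Infusion rate = 34.50 L/h × 3.7 mg/L = 127.7 mg/h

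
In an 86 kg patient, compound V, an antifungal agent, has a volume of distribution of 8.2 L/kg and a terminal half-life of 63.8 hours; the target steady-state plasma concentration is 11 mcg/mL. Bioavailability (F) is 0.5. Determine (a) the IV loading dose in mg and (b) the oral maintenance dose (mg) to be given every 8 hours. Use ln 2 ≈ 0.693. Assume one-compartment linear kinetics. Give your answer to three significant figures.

(a) 7760 mg; (b) 1350 mg

Vd(total) = 86 kg × 8.2 L/kg = 705.2 L
LD = Vd × C = 705.2 × 11 = 7757 mg
CL = 0.693 × Vd / t½ = 0.693 × 705.2 / 63.8 = 7.660 L/h
D = CL × Css × τ / F = 7.660 × 11 × 8 / 0.5 = 1348 mg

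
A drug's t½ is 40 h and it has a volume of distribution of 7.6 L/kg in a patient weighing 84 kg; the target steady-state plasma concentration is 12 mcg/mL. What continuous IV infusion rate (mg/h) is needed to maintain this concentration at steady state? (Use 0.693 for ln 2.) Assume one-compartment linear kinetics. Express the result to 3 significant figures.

133 mg/h

Total Vd = 7.6 × 84 = 638.4 L
CL = 0.693 × Vd / t½ = 0.693 × 638.4 / 40 = 11.06 L/h
Infusion rate = CL × Css = 11.06 × 12 = 132.7 mg/h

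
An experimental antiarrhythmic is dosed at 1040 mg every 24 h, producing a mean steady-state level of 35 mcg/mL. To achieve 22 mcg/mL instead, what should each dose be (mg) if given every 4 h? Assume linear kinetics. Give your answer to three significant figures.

For first-order elimination, Css ∝ F·D/(CL·τ); F and CL are unchanged, so Css ∝ D/τ.
D₂ = D₁ × (Css,target / Css,current) × (τ₂/τ₁) = 1040 × (22/35) × (4/24) = 109.0 mg

109 mg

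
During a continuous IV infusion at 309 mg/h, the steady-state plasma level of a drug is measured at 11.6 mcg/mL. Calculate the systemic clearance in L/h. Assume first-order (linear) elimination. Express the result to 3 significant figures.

At steady state, infusion rate = CL × Css, so CL = rate / Css.
CL = 309 / 11.6 = 26.64 L/h

26.6 L/h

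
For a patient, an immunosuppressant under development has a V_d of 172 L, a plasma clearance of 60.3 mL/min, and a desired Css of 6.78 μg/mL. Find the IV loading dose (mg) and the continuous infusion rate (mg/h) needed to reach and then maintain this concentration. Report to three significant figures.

Loading: fill Vd to C_target → 172.0 L × 6.78 mg/L = 1166 mg
CL = 60.3 mL/min = 60.3 × 0.06 = 3.618 L/h
Maintenance infusion rate = CL × Css = 3.618 × 6.78 = 24.53 mg/h

(a) 1170 mg; (b) 24.5 mg/h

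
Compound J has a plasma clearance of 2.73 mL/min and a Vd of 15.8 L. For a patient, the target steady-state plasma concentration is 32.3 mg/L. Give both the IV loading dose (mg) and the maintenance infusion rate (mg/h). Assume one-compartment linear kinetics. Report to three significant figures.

Loading: fill Vd to C_target → 15.80 L × 32.3 mg/L = 510.3 mg
CL = 2.73 mL/min = 2.73 × 0.06 = 0.1638 L/h
Infusion rate = 0.1638 L/h × 32.3 mg/L = 5.291 mg/h

(a) 510 mg; (b) 5.29 mg/h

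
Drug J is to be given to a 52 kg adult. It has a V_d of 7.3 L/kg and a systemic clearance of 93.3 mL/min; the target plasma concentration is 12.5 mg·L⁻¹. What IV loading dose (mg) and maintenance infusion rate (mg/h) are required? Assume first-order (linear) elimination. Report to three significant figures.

(a) 4750 mg; (b) 70.0 mg/h

Vd = 7.3 L/kg × 52 kg = 379.6 L
Loading: fill Vd to C_target → 379.6 L × 12.5 mg/L = 4745 mg
Convert clearance: 93.3 mL/min × 60 min/h ÷ 1000 mL/L = 5.598 L/h
Infusion rate = 5.598 L/h × 12.5 mg/L = 69.98 mg/h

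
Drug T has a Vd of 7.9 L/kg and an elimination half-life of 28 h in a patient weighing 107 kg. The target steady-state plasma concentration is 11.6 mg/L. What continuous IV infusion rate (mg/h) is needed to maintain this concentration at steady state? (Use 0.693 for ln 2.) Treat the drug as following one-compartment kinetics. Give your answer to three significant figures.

243 mg/h

Vd(total) = 107 kg × 7.9 L/kg = 845.3 L
CL = 0.693 × Vd / t½ = 0.693 × 845.3 / 28 = 20.92 L/h
Infusion rate = CL × Css = 20.92 × 11.6 = 242.7 mg/h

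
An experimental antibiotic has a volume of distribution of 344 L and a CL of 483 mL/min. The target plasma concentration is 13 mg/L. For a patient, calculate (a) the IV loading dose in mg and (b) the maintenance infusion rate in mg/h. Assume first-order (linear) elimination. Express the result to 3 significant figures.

(a) 4470 mg; (b) 377 mg/h

LD = Vd · C_target = 344.0 × 13 = 4472 mg
CL = 483 mL/min × 60/1000 = 28.98 L/h
Infusion rate = 28.98 L/h × 13 mg/L = 376.7 mg/h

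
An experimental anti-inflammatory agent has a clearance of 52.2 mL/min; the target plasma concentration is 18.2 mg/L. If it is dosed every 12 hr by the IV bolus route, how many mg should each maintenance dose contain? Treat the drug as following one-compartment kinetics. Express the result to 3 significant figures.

684 mg

Convert clearance: 52.2 mL/min × 60 min/h ÷ 1000 mL/L = 3.132 L/h
D = CL × Css × τ = 3.132 × 18.2 × 12 = 684.0 mg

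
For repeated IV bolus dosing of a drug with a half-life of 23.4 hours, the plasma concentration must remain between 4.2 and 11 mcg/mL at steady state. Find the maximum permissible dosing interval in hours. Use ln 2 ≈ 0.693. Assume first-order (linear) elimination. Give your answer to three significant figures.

32.5 h

k = 0.693 / t½ = 0.693 / 23.4 = 0.02962 h⁻¹
Between IV bolus doses, concentration decays as C = C₀·e^(−kτ), so C_peak/C_trough = e^(kτ).
τ_max = ln(C_peak/C_trough) / k = ln(11/4.2) / 0.02962 = 0.9628 / 0.02962 = 32.51 h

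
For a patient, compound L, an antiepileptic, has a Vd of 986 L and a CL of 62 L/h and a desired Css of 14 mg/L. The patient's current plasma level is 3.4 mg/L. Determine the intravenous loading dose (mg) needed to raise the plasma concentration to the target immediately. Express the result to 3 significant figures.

Loading dose depends on Vd (not clearance): it fills the distribution volume.
Concentration deficit ΔC = 14 − 3.4 = 10.60 mg/L
LD = Vd × ΔC = 986.0 × 10.60 = 10450 mg

10500 mg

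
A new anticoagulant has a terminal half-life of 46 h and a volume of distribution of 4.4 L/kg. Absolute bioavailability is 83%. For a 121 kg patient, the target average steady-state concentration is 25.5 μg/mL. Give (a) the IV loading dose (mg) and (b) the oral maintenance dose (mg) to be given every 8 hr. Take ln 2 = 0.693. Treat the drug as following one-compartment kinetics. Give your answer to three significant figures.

(a) 13600 mg; (b) 1970 mg

Vd(total) = 121 kg × 4.4 L/kg = 532.4 L
LD = Vd × C = 532.4 × 25.5 = 13580 mg
CL = 0.693 × Vd / t½ = 0.693 × 532.4 / 46 = 8.021 L/h
D = CL × Css × τ / F = 8.021 × 25.5 × 8 / 0.83 = 1971 mg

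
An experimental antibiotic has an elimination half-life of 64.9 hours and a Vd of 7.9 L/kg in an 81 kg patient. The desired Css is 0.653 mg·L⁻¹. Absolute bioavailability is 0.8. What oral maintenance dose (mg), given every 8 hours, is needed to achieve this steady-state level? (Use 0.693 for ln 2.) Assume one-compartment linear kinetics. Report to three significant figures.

44.6 mg

Vd = 7.9 L/kg × 81 kg = 639.9 L
k = 0.693/64.9 = 0.01068 h⁻¹, so CL = k·Vd = 0.01068 × 639.9 = 6.834 L/h
D = CL × Css × τ / F = 6.834 × 0.653 × 8 / 0.8 = 44.63 mg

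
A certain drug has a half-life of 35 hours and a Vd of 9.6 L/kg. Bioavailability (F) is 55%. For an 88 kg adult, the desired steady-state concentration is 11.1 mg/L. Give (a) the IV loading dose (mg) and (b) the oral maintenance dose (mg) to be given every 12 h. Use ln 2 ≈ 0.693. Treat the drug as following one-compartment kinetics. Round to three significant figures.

(a) 9380 mg; (b) 4050 mg

Vd(total) = 88 kg × 9.6 L/kg = 844.8 L
LD = Vd × C = 844.8 × 11.1 = 9377 mg
CL = 0.693 × Vd / t½ = 0.693 × 844.8 / 35 = 16.73 L/h
D = CL × Css × τ / F = 16.73 × 11.1 × 12 / 0.55 = 4052 mg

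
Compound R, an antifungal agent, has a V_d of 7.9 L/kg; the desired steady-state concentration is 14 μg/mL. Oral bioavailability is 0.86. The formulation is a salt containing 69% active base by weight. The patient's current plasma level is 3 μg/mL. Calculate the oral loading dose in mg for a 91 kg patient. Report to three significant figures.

13300 mg

Total Vd = 7.9 × 91 = 718.9 L
Concentration deficit ΔC = 14 − 3 = 11.00 mg/L
LD = Vd × ΔC / F / S = 718.9 × 11.00 / 0.86 / 0.69 = 13330 mg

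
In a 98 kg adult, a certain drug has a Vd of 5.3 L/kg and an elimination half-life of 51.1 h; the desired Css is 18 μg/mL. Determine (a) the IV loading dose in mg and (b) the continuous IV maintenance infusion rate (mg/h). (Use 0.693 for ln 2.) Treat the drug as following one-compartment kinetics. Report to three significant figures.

(a) 9350 mg; (b) 127 mg/h

Total Vd = 5.3 × 98 = 519.4 L
LD = Vd × C = 519.4 × 18 = 9349 mg
CL = 0.693 × Vd / t½ = 0.693 × 519.4 / 51.1 = 7.044 L/h
Infusion rate = CL × Css = 7.044 × 18 = 126.8 mg/h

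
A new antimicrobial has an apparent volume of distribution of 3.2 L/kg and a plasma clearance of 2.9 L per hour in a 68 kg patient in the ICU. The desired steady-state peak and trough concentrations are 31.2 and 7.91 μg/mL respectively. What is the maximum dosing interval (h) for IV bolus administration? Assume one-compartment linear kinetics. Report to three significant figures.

103 h

Total Vd = 3.2 × 68 = 217.6 L
k = CL / Vd = 2.900 / 217.6 = 0.01333 h⁻¹
Between IV bolus doses, concentration decays as C = C₀·e^(−kτ), so C_peak/C_trough = e^(kτ).
τ_max = ln(C_peak/C_trough) / k = ln(31.2/7.91) / 0.01333 = 1.372 / 0.01333 = 102.9 h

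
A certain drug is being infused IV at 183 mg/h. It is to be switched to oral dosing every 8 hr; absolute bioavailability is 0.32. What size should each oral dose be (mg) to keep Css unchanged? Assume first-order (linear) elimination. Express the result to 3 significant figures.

To maintain the same Css, the systemic dosing rate must be unchanged: F·D/τ = infusion rate.
D = rate × τ / F = 183 × 8 / 0.32 = 4575 mg

4580 mg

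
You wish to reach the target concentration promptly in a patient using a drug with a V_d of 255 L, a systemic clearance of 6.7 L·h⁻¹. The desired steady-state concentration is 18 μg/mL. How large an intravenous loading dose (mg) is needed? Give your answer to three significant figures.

4590 mg

LD is governed by Vd — clearance does not enter the loading-dose calculation.
LD = Vd × C = 255.0 × 18.00 = 4590 mg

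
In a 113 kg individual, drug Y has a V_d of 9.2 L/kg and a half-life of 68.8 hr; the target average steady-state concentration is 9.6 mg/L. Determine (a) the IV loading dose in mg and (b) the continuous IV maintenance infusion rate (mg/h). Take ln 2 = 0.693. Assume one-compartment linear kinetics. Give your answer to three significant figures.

Total Vd = 9.2 × 113 = 1040 L
LD = Vd × C = 1040 × 9.6 = 9984 mg
CL = 0.693 × Vd / t½ = 0.693 × 1040 / 68.8 = 10.48 L/h
Infusion rate = CL × Css = 10.48 × 9.6 = 100.6 mg/h

(a) 9980 mg; (b) 101 mg/h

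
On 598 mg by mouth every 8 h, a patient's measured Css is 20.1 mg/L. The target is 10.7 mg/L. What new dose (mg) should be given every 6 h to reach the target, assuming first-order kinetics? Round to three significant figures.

With linear kinetics, Css is proportional to dose rate (D/τ) at fixed clearance.
D₂ = D₁ × (Css,target / Css,current) × (τ₂/τ₁) = 598 × (10.7/20.1) × (6/8) = 238.8 mg

239 mg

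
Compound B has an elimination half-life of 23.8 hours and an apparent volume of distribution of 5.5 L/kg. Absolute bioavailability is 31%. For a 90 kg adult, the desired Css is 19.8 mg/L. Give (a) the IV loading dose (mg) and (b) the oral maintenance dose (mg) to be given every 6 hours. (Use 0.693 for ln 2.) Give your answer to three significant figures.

Vd = 5.5 L/kg × 90 kg = 495.0 L
LD = Vd × C = 495.0 × 19.8 = 9801 mg
CL = 0.693 × Vd / t½ = 0.693 × 495.0 / 23.8 = 14.41 L/h
D = CL × Css × τ / F = 14.41 × 19.8 × 6 / 0.31 = 5522 mg

(a) 9800 mg; (b) 5520 mg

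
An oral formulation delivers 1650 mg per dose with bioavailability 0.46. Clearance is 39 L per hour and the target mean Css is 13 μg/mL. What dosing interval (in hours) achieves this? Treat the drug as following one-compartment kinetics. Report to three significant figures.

1.50 h

F·D/τ = CL·Css → τ = F·D / (CL·Css).
τ = 0.46 × 1650 / (39 × 13) = 1.497 h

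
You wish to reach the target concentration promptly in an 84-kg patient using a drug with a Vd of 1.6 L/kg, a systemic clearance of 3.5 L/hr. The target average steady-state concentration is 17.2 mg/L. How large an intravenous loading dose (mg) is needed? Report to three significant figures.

2310 mg

Vd = 1.6 L/kg × 84 kg = 134.4 L
LD = Vd × C = 134.4 × 17.20 = 2312 mg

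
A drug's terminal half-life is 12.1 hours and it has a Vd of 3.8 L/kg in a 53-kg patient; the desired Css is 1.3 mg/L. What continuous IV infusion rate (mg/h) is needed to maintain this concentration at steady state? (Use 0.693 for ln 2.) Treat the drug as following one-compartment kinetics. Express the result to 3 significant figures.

15.0 mg/h

Vd(total) = 53 kg × 3.8 L/kg = 201.4 L
CL = 0.693 × Vd / t½ = 0.693 × 201.4 / 12.1 = 11.53 L/h
Infusion rate = CL × Css = 11.53 × 1.3 = 14.99 mg/h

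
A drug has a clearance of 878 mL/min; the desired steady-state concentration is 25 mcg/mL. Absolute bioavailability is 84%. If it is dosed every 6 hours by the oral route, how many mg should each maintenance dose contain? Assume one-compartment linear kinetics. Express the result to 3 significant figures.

9410 mg

CL = 878 mL/min × 60/1000 = 52.68 L/h
At steady state, dose per interval replaces the amount cleared in that interval: F·D/τ = CL·Css.
D = CL × Css × τ / F = 52.68 × 25 × 6 / 0.84 = 9407 mg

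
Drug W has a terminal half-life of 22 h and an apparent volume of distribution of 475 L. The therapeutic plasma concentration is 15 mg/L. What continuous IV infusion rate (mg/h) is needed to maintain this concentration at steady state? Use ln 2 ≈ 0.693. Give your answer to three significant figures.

k = 0.693/22 = 0.03150 h⁻¹, so CL = k·Vd = 0.03150 × 475.0 = 14.96 L/h
Infusion rate = CL × Css = 14.96 × 15 = 224.4 mg/h

224 mg/h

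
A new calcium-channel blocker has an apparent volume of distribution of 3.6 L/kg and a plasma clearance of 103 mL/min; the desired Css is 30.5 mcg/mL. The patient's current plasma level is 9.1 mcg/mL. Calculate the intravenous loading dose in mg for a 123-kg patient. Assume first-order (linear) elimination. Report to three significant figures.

9480 mg

Vd(total) = 123 kg × 3.6 L/kg = 442.8 L
Concentration deficit ΔC = 30.5 − 9.1 = 21.40 mg/L
LD = Vd × ΔC = 442.8 × 21.40 = 9476 mg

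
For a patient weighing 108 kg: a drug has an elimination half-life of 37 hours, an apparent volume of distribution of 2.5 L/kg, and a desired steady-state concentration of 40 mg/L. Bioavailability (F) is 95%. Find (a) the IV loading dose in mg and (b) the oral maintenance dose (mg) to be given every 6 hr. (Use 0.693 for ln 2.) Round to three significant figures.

(a) 10800 mg; (b) 1280 mg

Vd = 2.5 L/kg × 108 kg = 270.0 L
LD = Vd × C = 270.0 × 40 = 10800 mg
CL = 0.693 × Vd / t½ = 0.693 × 270.0 / 37 = 5.057 L/h
D = CL × Css × τ / F = 5.057 × 40 × 6 / 0.95 = 1278 mg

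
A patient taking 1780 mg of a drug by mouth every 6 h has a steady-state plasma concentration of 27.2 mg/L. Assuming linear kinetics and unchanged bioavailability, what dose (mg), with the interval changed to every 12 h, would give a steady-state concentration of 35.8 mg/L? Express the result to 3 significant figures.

With linear kinetics, Css is proportional to dose rate (D/τ) at fixed clearance.
D₂ = D₁ × (Css,target / Css,current) × (τ₂/τ₁) = 1780 × (35.8/27.2) × (12/6) = 4686 mg

4690 mg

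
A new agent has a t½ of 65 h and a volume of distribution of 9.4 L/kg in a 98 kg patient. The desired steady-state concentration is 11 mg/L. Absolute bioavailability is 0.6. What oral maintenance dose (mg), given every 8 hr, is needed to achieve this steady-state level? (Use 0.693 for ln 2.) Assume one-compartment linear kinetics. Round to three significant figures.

Vd = 9.4 L/kg × 98 kg = 921.2 L
CL = ln 2 · Vd / t½ = 0.693 × 921.2 / 65 = 9.821 L/h
D = CL × Css × τ / F = 9.821 × 11 × 8 / 0.6 = 1440 mg

1440 mg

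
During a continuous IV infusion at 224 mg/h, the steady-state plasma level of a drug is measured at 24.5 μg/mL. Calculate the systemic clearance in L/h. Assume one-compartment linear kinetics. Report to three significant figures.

9.14 L/h

At steady state, infusion rate = CL × Css, so CL = rate / Css.
CL = 224 / 24.5 = 9.143 L/h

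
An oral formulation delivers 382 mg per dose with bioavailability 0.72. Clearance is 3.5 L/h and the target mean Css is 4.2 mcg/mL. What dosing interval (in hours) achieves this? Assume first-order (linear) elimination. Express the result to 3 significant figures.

18.7 h

F·D/τ = CL·Css → τ = F·D / (CL·Css).
τ = 0.72 × 382 / (3.5 × 4.2) = 18.71 h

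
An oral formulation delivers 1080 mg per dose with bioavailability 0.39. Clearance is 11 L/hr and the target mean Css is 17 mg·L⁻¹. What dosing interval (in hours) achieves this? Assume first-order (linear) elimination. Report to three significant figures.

2.25 h

F·D/τ = CL·Css → τ = F·D / (CL·Css).
τ = 0.39 × 1080 / (11 × 17) = 2.252 h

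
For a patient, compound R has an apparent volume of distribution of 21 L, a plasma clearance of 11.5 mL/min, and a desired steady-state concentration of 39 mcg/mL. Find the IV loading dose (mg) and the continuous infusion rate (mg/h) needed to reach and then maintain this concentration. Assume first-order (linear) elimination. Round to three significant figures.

Loading dose = Vd × C = 21.00 × 39 = 819.0 mg
Convert clearance: 11.5 mL/min × 60 min/h ÷ 1000 mL/L = 0.6900 L/h
Infusion rate = 0.6900 L/h × 39 mg/L = 26.91 mg/h

(a) 819 mg; (b) 26.9 mg/h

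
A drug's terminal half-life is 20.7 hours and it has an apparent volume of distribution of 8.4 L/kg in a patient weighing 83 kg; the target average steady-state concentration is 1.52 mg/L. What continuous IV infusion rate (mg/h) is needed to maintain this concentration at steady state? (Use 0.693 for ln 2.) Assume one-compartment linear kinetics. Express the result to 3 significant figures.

Vd(total) = 83 kg × 8.4 L/kg = 697.2 L
CL = 0.693 × Vd / t½ = 0.693 × 697.2 / 20.7 = 23.34 L/h
Infusion rate = CL × Css = 23.34 × 1.52 = 35.48 mg/h

35.5 mg/h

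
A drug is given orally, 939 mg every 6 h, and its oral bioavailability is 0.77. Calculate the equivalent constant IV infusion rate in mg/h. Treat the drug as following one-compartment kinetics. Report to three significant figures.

121 mg/h

Equivalent systemic input: infusion rate = F·D/τ.
Rate = 0.77 × 939 / 6 = 120.5 mg/h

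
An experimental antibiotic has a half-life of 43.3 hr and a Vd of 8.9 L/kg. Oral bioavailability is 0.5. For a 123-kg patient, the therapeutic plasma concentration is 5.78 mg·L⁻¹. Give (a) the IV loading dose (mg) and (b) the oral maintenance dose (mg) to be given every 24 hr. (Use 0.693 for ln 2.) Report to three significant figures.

Vd = 8.9 L/kg × 123 kg = 1095 L
LD = Vd × C = 1095 × 5.78 = 6329 mg
CL = 0.693 × Vd / t½ = 0.693 × 1095 / 43.3 = 17.53 L/h
D = CL × Css × τ / F = 17.53 × 5.78 × 24 / 0.5 = 4864 mg

(a) 6330 mg; (b) 4860 mg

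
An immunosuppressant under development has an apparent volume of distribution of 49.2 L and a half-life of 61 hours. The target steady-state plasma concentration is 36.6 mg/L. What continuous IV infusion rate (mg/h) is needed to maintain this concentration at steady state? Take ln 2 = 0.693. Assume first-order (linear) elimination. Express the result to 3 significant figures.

20.5 mg/h

CL = ln 2 · Vd / t½ = 0.693 × 49.20 / 61 = 0.5589 L/h
Infusion rate = CL × Css = 0.5589 × 36.6 = 20.46 mg/h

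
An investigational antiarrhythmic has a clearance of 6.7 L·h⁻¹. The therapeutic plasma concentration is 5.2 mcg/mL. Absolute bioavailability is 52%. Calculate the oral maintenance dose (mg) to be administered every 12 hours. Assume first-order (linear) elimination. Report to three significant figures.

At steady state, dose per interval replaces the amount cleared in that interval: F·D/τ = CL·Css.
D = CL × Css × τ / F = 6.700 × 5.2 × 12 / 0.52 = 804.0 mg

804 mg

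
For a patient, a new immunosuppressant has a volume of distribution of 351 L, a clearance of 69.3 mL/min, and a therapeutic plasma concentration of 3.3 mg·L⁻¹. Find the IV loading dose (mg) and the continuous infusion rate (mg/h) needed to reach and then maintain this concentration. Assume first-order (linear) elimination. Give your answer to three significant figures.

(a) 1160 mg; (b) 13.7 mg/h

Loading dose = Vd × C = 351.0 × 3.3 = 1158 mg
Convert clearance: 69.3 mL/min × 60 min/h ÷ 1000 mL/L = 4.158 L/h
Maintenance: replace elimination → rate = CL × Css = 4.158 × 3.3 = 13.72 mg/h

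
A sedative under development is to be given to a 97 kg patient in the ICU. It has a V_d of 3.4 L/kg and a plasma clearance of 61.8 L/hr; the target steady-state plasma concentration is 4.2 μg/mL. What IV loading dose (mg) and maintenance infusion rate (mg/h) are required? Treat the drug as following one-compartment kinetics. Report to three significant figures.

Total Vd = 3.4 × 97 = 329.8 L
Loading: fill Vd to C_target → 329.8 L × 4.2 mg/L = 1385 mg
Maintenance: replace elimination → rate = CL × Css = 61.80 × 4.2 = 259.6 mg/h

(a) 1390 mg; (b) 260 mg/h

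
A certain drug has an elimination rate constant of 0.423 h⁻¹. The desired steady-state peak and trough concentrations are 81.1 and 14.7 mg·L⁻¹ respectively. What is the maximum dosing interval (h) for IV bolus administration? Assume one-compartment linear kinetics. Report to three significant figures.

Between IV bolus doses, concentration decays as C = C₀·e^(−kτ), so C_peak/C_trough = e^(kτ).
τ_max = ln(C_peak/C_trough) / k = ln(81.1/14.7) / 0.4230 = 1.708 / 0.4230 = 4.038 h

4.04 h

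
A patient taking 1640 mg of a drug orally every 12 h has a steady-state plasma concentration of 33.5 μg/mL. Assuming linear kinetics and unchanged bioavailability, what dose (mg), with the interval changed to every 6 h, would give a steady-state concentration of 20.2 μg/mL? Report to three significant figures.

For first-order elimination, Css ∝ F·D/(CL·τ); F and CL are unchanged, so Css ∝ D/τ.
D₂ = D₁ × (Css,target / Css,current) × (τ₂/τ₁) = 1640 × (20.2/33.5) × (6/12) = 494.4 mg

494 mg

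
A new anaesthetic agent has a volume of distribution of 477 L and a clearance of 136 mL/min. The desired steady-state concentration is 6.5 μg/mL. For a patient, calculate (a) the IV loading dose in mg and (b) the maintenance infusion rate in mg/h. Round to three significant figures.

Loading dose = Vd × C = 477.0 × 6.5 = 3101 mg
CL = 136 mL/min × 60/1000 = 8.160 L/h
Maintenance infusion rate = CL × Css = 8.160 × 6.5 = 53.04 mg/h

(a) 3100 mg; (b) 53.0 mg/h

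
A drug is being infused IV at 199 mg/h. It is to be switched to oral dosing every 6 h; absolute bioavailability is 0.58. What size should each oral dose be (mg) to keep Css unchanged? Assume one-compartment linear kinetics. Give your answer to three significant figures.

2060 mg

To maintain the same Css, the systemic dosing rate must be unchanged: F·D/τ = infusion rate.
D = rate × τ / F = 199 × 6 / 0.58 = 2059 mg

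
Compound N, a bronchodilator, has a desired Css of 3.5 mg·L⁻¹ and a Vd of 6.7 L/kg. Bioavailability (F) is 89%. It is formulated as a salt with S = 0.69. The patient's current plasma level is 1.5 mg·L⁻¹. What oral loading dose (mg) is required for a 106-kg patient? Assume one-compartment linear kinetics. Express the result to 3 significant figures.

2310 mg

Vd(total) = 106 kg × 6.7 L/kg = 710.2 L
Concentration deficit ΔC = 3.5 − 1.5 = 2.000 mg/L
LD = Vd × ΔC / F / S = 710.2 × 2.000 / 0.89 / 0.69 = 2313 mg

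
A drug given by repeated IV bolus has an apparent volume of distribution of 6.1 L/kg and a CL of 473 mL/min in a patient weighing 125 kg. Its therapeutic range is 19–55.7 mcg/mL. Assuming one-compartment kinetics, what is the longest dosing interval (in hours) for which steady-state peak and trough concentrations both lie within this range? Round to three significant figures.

Vd(total) = 125 kg × 6.1 L/kg = 762.5 L
CL = 473 mL/min = 473 × 0.06 = 28.38 L/h
k = CL / Vd = 28.38 / 762.5 = 0.03722 h⁻¹
Between IV bolus doses, concentration decays as C = C₀·e^(−kτ), so C_peak/C_trough = e^(kτ).
τ_max = ln(C_peak/C_trough) / k = ln(55.7/19) / 0.03722 = 1.076 / 0.03722 = 28.91 h

28.9 h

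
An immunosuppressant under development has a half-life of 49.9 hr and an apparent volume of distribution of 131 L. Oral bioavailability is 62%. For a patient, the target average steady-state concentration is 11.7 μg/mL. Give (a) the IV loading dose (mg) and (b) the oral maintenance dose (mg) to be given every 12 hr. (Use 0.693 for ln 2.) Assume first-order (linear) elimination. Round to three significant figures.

(a) 1530 mg; (b) 412 mg

LD = Vd × C = 131.0 × 11.7 = 1533 mg
CL = 0.693 × Vd / t½ = 0.693 × 131.0 / 49.9 = 1.819 L/h
D = CL × Css × τ / F = 1.819 × 11.7 × 12 / 0.62 = 411.9 mg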